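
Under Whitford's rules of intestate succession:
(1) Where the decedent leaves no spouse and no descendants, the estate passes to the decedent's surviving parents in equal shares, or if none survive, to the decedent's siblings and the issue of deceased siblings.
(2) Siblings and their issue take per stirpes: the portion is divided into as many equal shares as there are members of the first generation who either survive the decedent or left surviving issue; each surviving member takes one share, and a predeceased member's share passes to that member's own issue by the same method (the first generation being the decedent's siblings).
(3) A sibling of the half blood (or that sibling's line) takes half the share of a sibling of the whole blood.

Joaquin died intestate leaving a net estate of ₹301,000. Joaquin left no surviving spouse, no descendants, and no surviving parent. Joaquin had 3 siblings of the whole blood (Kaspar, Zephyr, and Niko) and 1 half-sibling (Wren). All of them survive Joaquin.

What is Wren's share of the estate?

The entire ₹301,000 passes to the siblings and their issue.
Counting each half-blood sibling's line as half a unit, there are 7/2 units in ₹301,000, so one unit is ₹86,000. Whole-blood lines (Kaspar, Zephyr, and Niko) take ₹86,000 each; half-blood lines (Wren) take ₹43,000 each.

Wren receives ₹43,000.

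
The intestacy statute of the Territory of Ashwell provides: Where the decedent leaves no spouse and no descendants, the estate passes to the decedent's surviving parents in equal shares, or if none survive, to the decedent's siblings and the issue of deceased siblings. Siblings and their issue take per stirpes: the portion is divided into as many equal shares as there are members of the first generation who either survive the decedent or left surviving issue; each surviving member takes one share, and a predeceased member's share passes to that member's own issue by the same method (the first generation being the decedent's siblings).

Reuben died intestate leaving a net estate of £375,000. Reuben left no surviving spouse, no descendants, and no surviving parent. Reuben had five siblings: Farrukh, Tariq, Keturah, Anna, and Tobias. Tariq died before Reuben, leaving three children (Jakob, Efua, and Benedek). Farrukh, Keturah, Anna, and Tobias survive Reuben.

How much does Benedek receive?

The entire £375,000 passes to the siblings and their issue.
That amount (£375,000) is divided into 5 shares of £75,000: Farrukh, Keturah, Anna, and Tobias each take £75,000; Tariq's £75,000 share passes to Tariq's issue.
Tariq's share (£75,000) is divided into 3 shares of £25,000: Jakob, Efua, and Benedek each take £25,000.

Benedek receives £25,000.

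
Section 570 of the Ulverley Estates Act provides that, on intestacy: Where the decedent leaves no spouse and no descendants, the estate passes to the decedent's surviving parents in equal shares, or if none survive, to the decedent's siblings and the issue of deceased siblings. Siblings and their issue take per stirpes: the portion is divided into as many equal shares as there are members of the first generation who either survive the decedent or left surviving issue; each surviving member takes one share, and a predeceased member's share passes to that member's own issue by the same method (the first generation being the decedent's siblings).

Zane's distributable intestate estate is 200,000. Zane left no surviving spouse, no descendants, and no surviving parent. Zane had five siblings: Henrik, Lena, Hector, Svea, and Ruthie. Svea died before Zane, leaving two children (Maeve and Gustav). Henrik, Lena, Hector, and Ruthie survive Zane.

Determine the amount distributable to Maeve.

Maeve receives 20,000.

The entire 200,000 passes to the siblings and their issue.
That amount (200,000) is divided into 5 shares of 40,000: Henrik, Lena, Hector, and Ruthie each take 40,000; Svea's 40,000 share passes to Svea's issue.
Svea's share (40,000) is divided into 2 shares of 20,000: Maeve and Gustav each take 20,000.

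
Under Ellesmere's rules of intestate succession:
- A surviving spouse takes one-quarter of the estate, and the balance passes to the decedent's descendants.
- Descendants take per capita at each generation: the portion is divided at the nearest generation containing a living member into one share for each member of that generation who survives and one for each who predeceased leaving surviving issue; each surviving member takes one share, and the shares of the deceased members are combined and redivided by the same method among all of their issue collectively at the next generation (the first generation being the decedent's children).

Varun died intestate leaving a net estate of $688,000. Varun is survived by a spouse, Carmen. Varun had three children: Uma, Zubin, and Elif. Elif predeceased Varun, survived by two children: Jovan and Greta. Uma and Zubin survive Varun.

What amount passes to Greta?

Carmen takes one-quarter of $688,000 = $172,000. The remaining $516,000 passes to the descendants.
The descendants' portion ($516,000) is divided at the children's generation into 3 shares of $172,000. Uma and Zubin each take $172,000. The remaining share for the deceased Elif ($172,000) is carried to the next generation.
That pool ($172,000) is divided at the grandchildren's generation equally among Jovan and Greta: $86,000 each.

Greta receives $86,000.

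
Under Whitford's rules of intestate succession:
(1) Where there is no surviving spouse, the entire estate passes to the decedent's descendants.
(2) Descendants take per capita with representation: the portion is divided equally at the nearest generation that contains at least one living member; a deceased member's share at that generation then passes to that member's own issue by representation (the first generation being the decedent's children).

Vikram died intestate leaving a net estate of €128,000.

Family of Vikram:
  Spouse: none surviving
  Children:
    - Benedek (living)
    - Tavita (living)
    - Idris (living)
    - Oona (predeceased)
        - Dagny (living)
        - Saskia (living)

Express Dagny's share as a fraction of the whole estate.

Dagny receives 1/8 of the estate.

The entire €128,000 passes to the descendants.
That amount (€128,000) is divided into 4 shares of €32,000: Benedek, Tavita, and Idris each take €32,000; Oona's €32,000 share passes to Oona's issue.
Oona's share (€32,000) is divided into 2 shares of €16,000: Dagny and Saskia each take €16,000.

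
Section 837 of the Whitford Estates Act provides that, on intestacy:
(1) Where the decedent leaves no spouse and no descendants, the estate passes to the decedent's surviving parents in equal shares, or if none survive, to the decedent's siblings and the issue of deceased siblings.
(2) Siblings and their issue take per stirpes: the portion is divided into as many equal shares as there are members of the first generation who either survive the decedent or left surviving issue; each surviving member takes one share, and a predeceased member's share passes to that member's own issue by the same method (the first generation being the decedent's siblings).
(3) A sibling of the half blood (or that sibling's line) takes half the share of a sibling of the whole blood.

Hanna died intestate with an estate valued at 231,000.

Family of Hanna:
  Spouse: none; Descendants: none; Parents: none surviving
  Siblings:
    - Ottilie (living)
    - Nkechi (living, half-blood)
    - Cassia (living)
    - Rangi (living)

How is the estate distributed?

The entire 231,000 passes to the siblings and their issue.
Counting each half-blood sibling's line as half a unit, there are 7/2 units in 231,000, so one unit is 66,000. Whole-blood lines (Ottilie, Cassia, and Rangi) take 66,000 each; half-blood lines (Nkechi) take 33,000 each.

Ottilie: 66,000; Nkechi: 33,000; Cassia: 66,000; Rangi: 66,000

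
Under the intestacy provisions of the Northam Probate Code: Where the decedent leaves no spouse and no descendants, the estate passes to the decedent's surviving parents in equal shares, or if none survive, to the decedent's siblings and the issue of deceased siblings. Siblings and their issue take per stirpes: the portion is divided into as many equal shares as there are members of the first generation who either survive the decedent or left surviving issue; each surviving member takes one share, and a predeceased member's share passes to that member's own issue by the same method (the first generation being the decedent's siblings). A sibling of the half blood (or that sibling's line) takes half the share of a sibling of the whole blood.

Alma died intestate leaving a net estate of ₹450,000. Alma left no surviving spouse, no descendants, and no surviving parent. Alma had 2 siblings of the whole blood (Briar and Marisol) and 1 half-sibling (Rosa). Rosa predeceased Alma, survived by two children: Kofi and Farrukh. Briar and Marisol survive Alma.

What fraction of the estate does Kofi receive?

Kofi receives 1/10 of the estate.

The entire ₹450,000 passes to the siblings and their issue.
Counting each half-blood sibling's line as half a unit, there are 5/2 units in ₹450,000, so one unit is ₹180,000. Whole-blood lines (Briar and Marisol) take ₹180,000 each; half-blood lines (Rosa) take ₹90,000 each.
Rosa's share (₹90,000) is divided into 2 shares of ₹45,000: Kofi and Farrukh each take ₹45,000.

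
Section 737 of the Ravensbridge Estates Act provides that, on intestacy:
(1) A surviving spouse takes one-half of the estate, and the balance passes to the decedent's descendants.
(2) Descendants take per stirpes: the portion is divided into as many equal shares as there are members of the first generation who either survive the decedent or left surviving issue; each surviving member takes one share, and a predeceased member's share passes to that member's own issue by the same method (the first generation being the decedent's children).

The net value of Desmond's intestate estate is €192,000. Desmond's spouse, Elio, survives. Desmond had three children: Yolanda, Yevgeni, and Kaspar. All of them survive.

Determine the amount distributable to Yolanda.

Yolanda receives €32,000.

Elio takes one-half of €192,000 = €96,000. The remaining €96,000 passes to the descendants.
The descendants' portion (€96,000) is divided into 3 shares of €32,000: Yolanda, Yevgeni, and Kaspar each take €32,000.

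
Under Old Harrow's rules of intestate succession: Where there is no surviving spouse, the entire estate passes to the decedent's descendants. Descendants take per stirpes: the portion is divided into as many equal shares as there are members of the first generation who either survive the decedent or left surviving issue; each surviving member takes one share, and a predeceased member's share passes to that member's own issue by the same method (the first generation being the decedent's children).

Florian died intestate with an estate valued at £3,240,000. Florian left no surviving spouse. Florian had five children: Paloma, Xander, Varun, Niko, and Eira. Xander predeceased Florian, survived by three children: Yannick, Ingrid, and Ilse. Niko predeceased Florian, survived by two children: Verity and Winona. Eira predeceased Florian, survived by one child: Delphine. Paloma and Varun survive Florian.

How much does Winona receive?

Winona receives £324,000.

The entire £3,240,000 passes to the descendants.
That amount (£3,240,000) is divided into 5 shares of £648,000: Paloma and Varun each take £648,000; Xander's £648,000 share passes to Xander's issue; Niko's £648,000 share passes to Niko's issue; Eira's £648,000 share passes to Eira's issue.
Xander's share (£648,000) is divided into 3 shares of £216,000: Yannick, Ingrid, and Ilse each take £216,000.
Niko's share (£648,000) is divided into 2 shares of £324,000: Verity and Winona each take £324,000.
Eira's share (£648,000) passes entirely to Delphine.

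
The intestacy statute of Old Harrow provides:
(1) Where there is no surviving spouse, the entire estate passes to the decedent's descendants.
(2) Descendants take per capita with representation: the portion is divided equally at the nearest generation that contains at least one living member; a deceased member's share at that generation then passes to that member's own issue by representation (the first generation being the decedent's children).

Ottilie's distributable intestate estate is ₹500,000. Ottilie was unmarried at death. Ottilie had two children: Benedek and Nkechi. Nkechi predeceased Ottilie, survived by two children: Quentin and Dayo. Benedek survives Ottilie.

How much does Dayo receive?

Dayo receives ₹125,000.

The entire ₹500,000 passes to the descendants.
That amount (₹500,000) is divided into 2 shares of ₹250,000: Benedek takes ₹250,000; Nkechi's ₹250,000 share passes to Nkechi's issue.
Nkechi's share (₹250,000) is divided into 2 shares of ₹125,000: Quentin and Dayo each take ₹125,000.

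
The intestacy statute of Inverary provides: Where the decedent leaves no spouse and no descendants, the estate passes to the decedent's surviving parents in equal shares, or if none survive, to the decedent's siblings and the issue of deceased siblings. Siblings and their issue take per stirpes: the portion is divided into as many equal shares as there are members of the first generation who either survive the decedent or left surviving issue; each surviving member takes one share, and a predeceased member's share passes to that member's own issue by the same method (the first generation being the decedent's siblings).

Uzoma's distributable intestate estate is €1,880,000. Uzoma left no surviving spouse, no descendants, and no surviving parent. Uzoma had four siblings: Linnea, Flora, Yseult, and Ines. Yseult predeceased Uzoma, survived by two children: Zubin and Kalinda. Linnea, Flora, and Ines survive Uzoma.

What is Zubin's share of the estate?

The entire €1,880,000 passes to the siblings and their issue.
That amount (€1,880,000) is divided into 4 shares of €470,000: Linnea, Flora, and Ines each take €470,000; Yseult's €470,000 share passes to Yseult's issue.
Yseult's share (€470,000) is divided into 2 shares of €235,000: Zubin and Kalinda each take €235,000.

Zubin receives €235,000.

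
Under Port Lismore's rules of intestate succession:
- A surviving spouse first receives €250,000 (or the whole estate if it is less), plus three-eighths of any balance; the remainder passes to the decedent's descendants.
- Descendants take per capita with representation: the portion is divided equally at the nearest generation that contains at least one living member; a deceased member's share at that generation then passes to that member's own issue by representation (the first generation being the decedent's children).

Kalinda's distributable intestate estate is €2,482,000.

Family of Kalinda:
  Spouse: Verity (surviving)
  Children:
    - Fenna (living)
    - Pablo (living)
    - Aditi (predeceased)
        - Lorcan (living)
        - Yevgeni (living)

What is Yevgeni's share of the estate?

Verity first takes €250,000, leaving a balance of €2,232,000. Verity then takes three-eighths of the balance (€837,000), for a total of €1,087,000. The remaining €1,395,000 passes to the descendants.
The descendants' portion (€1,395,000) is divided into 3 shares of €465,000: Fenna and Pablo each take €465,000; Aditi's €465,000 share passes to Aditi's issue.
Aditi's share (€465,000) is divided into 2 shares of €232,500: Lorcan and Yevgeni each take €232,500.

Yevgeni receives €232,500.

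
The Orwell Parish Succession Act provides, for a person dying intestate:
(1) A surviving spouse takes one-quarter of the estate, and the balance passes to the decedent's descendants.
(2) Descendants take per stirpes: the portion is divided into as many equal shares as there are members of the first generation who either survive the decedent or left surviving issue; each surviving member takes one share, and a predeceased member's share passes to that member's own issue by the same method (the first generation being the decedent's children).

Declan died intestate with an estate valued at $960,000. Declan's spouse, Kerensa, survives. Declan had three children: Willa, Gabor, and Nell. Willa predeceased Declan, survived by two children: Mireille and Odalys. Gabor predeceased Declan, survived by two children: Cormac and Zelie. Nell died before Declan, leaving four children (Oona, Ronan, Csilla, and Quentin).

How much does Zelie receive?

Zelie receives $120,000.

Kerensa takes one-quarter of $960,000 = $240,000. The remaining $720,000 passes to the descendants.
The descendants' portion ($720,000) is divided into 3 shares of $240,000: Willa's $240,000 share passes to Willa's issue; Gabor's $240,000 share passes to Gabor's issue; Nell's $240,000 share passes to Nell's issue.
Willa's share ($240,000) is divided into 2 shares of $120,000: Mireille and Odalys each take $120,000.
Gabor's share ($240,000) is divided into 2 shares of $120,000: Cormac and Zelie each take $120,000.
Nell's share ($240,000) is divided into 4 shares of $60,000: Oona, Ronan, Csilla, and Quentin each take $60,000.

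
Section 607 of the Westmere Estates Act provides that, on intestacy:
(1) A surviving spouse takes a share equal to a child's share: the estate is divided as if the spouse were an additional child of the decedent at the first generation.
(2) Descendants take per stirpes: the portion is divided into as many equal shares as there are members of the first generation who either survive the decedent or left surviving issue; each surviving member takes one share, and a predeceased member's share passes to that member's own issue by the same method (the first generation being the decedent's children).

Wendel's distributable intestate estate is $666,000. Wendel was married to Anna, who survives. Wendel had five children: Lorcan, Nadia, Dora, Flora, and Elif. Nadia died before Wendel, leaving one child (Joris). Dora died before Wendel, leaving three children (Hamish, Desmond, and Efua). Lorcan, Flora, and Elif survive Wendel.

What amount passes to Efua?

The spouse counts as an additional share at the children's level, so there are 6 primary shares of $111,000. Anna takes one such share ($111,000).
The children's combined portion ($555,000) is divided into 5 shares of $111,000: Lorcan, Flora, and Elif each take $111,000; Nadia's $111,000 share passes to Nadia's issue; Dora's $111,000 share passes to Dora's issue.
Nadia's share ($111,000) passes entirely to Joris.
Dora's share ($111,000) is divided into 3 shares of $37,000: Hamish, Desmond, and Efua each take $37,000.

Efua receives $37,000.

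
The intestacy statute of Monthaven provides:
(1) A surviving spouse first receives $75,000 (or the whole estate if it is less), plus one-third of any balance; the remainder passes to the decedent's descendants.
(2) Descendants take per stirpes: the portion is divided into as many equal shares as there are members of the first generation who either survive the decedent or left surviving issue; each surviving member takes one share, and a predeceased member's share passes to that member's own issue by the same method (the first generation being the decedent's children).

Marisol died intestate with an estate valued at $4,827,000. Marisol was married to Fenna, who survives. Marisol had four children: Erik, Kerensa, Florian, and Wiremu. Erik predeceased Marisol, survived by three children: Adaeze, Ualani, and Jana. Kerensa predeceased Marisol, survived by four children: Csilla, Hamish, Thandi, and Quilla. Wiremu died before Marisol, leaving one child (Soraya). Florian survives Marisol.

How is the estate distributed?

Fenna: $1,659,000; Adaeze: $264,000; Ualani: $264,000; Jana: $264,000; Csilla: $198,000; Hamish: $198,000; Thandi: $198,000; Quilla: $198,000; Florian: $792,000; Soraya: $792,000

Fenna first takes $75,000, leaving a balance of $4,752,000. Fenna then takes one-third of the balance ($1,584,000), for a total of $1,659,000. The remaining $3,168,000 passes to the descendants.
The descendants' portion ($3,168,000) is divided into 4 shares of $792,000: Florian takes $792,000; Erik's $792,000 share passes to Erik's issue; Kerensa's $792,000 share passes to Kerensa's issue; Wiremu's $792,000 share passes to Wiremu's issue.
Erik's share ($792,000) is divided into 3 shares of $264,000: Adaeze, Ualani, and Jana each take $264,000.
Kerensa's share ($792,000) is divided into 4 shares of $198,000: Csilla, Hamish, Thandi, and Quilla each take $198,000.
Wiremu's share ($792,000) passes entirely to Soraya.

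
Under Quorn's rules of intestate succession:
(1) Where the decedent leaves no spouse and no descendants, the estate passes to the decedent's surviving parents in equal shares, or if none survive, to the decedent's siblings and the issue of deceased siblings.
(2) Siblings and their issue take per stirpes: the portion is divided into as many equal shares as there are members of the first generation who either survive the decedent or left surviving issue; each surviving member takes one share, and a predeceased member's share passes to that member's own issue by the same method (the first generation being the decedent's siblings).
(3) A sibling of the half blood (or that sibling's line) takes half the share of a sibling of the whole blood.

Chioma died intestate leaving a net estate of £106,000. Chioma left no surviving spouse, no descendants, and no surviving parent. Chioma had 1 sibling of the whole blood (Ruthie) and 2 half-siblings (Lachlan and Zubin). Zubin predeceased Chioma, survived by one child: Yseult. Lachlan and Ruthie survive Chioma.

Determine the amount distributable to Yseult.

Yseult receives £26,500.

The entire £106,000 passes to the siblings and their issue.
Counting each half-blood sibling's line as half a unit, there are 2 units in £106,000, so one unit is £53,000. Whole-blood lines (Ruthie) take £53,000 each; half-blood lines (Lachlan and Zubin) take £26,500 each.
Zubin's share (£26,500) passes entirely to Yseult.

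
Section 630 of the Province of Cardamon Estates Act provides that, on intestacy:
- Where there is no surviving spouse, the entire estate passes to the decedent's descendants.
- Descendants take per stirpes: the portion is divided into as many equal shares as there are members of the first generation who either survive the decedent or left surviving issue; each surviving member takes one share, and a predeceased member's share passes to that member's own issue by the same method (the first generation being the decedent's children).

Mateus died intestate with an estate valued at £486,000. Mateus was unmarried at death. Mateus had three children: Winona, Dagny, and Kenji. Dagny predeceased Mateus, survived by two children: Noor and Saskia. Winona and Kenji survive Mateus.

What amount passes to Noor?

Noor receives £81,000.

The entire £486,000 passes to the descendants.
That amount (£486,000) is divided into 3 shares of £162,000: Winona and Kenji each take £162,000; Dagny's £162,000 share passes to Dagny's issue.
Dagny's share (£162,000) is divided into 2 shares of £81,000: Noor and Saskia each take £81,000.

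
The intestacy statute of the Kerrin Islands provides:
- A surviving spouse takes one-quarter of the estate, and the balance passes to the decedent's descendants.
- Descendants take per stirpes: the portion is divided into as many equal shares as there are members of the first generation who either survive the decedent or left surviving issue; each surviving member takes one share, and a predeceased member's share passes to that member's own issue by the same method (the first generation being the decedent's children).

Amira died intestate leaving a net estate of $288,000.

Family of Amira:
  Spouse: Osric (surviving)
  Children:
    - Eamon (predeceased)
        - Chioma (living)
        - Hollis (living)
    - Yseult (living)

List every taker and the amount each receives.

Osric: $72,000; Chioma: $54,000; Hollis: $54,000; Yseult: $108,000

Osric takes one-quarter of $288,000 = $72,000. The remaining $216,000 passes to the descendants.
The descendants' portion ($216,000) is divided into 2 shares of $108,000: Yseult takes $108,000; Eamon's $108,000 share passes to Eamon's issue.
Eamon's share ($108,000) is divided into 2 shares of $54,000: Chioma and Hollis each take $54,000.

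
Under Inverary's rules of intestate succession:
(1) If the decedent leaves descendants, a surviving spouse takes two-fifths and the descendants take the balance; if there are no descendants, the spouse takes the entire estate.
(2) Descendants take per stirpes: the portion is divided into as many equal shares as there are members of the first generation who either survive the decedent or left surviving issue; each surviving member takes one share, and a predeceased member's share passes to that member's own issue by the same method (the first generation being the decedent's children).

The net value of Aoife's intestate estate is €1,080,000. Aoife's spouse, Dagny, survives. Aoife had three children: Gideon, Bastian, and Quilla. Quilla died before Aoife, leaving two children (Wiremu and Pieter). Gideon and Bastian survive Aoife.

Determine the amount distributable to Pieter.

Dagny takes two-fifths of €1,080,000 = €432,000. The remaining €648,000 passes to the descendants.
The descendants' portion (€648,000) is divided into 3 shares of €216,000: Gideon and Bastian each take €216,000; Quilla's €216,000 share passes to Quilla's issue.
Quilla's share (€216,000) is divided into 2 shares of €108,000: Wiremu and Pieter each take €108,000.

Pieter receives €108,000.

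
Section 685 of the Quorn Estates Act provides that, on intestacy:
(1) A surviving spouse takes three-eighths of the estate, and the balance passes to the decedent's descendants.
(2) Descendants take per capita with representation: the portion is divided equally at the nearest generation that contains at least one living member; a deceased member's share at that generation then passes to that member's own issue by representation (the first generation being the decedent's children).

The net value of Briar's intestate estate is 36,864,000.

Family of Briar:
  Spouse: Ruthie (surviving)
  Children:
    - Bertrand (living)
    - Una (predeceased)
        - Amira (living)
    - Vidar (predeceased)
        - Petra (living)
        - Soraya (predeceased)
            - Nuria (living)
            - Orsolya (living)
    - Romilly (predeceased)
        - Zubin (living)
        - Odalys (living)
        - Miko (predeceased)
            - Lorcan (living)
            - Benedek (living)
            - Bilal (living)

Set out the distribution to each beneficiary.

Ruthie takes three-eighths of 36,864,000 = 13,824,000. The remaining 23,040,000 passes to the descendants.
The descendants' portion (23,040,000) is divided into 4 shares of 5,760,000: Bertrand takes 5,760,000; Una's 5,760,000 share passes to Una's issue; Vidar's 5,760,000 share passes to Vidar's issue; Romilly's 5,760,000 share passes to Romilly's issue.
Una's share (5,760,000) passes entirely to Amira.
Vidar's share (5,760,000) is divided into 2 shares of 2,880,000: Petra takes 2,880,000; Soraya's 2,880,000 share passes to Soraya's issue.
Soraya's share (2,880,000) is divided into 2 shares of 1,440,000: Nuria and Orsolya each take 1,440,000.
Romilly's share (5,760,000) is divided into 3 shares of 1,920,000: Zubin and Odalys each take 1,920,000; Miko's 1,920,000 share passes to Miko's issue.
Miko's share (1,920,000) is divided into 3 shares of 640,000: Lorcan, Benedek, and Bilal each take 640,000.

Ruthie: 13,824,000; Bertrand: 5,760,000; Amira: 5,760,000; Petra: 2,880,000; Nuria: 1,440,000; Orsolya: 1,440,000; Zubin: 1,920,000; Odalys: 1,920,000; Lorcan: 640,000; Benedek: 640,000; Bilal: 640,000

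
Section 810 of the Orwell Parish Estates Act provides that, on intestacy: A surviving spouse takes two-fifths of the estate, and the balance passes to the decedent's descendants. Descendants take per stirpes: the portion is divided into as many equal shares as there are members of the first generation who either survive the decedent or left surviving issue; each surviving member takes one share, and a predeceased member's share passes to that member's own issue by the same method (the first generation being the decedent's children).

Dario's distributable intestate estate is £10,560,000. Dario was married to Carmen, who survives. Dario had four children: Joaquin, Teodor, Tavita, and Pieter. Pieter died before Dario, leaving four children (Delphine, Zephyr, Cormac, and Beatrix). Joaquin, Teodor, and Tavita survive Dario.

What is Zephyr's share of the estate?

Carmen takes two-fifths of £10,560,000 = £4,224,000. The remaining £6,336,000 passes to the descendants.
The descendants' portion (£6,336,000) is divided into 4 shares of £1,584,000: Joaquin, Teodor, and Tavita each take £1,584,000; Pieter's £1,584,000 share passes to Pieter's issue.
Pieter's share (£1,584,000) is divided into 4 shares of £396,000: Delphine, Zephyr, Cormac, and Beatrix each take £396,000.

Zephyr receives £396,000.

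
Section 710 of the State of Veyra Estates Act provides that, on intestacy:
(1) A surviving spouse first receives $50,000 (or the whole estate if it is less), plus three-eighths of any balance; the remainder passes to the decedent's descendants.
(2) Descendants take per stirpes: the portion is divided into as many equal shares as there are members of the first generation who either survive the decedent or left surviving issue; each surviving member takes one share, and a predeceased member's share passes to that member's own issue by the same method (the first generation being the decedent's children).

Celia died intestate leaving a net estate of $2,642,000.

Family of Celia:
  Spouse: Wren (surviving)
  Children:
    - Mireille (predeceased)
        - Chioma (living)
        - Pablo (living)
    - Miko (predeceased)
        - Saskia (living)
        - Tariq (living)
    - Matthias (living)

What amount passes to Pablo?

Wren first takes $50,000, leaving a balance of $2,592,000. Wren then takes three-eighths of the balance ($972,000), for a total of $1,022,000. The remaining $1,620,000 passes to the descendants.
The descendants' portion ($1,620,000) is divided into 3 shares of $540,000: Matthias takes $540,000; Mireille's $540,000 share passes to Mireille's issue; Miko's $540,000 share passes to Miko's issue.
Mireille's share ($540,000) is divided into 2 shares of $270,000: Chioma and Pablo each take $270,000.
Miko's share ($540,000) is divided into 2 shares of $270,000: Saskia and Tariq each take $270,000.

Pablo receives $270,000.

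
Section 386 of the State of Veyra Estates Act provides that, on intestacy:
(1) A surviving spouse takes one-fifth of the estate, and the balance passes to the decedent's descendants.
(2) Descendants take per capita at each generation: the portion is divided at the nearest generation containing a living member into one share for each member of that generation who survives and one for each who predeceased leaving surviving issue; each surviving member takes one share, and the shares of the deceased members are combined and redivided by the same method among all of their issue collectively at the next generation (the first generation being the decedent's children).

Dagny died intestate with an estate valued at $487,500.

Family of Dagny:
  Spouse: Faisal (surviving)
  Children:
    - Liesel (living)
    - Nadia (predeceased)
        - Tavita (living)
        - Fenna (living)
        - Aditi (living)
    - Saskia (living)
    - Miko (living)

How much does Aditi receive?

Faisal takes one-fifth of $487,500 = $97,500. The remaining $390,000 passes to the descendants.
The descendants' portion ($390,000) is divided at the children's generation into 4 shares of $97,500. Liesel, Saskia, and Miko each take $97,500. The remaining share for the deceased Nadia ($97,500) is carried to the next generation.
That pool ($97,500) is divided at the grandchildren's generation equally among Tavita, Fenna, and Aditi: $32,500 each.

Aditi receives $32,500.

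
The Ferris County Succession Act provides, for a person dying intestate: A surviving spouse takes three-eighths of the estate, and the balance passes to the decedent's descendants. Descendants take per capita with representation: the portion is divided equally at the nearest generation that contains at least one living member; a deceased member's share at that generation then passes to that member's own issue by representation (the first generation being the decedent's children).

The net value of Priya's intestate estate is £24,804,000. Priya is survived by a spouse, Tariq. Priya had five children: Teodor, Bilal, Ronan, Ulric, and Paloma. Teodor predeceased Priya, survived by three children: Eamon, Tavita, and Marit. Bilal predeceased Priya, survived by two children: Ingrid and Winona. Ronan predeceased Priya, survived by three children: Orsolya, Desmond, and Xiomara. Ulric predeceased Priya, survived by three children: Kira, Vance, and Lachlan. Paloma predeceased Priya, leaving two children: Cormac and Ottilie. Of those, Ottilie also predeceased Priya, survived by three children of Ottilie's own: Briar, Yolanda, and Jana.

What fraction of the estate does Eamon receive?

Eamon receives 5/104 of the estate.

Tariq takes three-eighths of £24,804,000 = £9,301,500. The remaining £15,502,500 passes to the descendants.
No child survives, so the initial division is made at the grandchildren's generation.
The descendants' portion (£15,502,500) is divided into 13 shares of £1,192,500: Eamon, Tavita, Marit, Ingrid, Winona, Orsolya, Desmond, Xiomara, Kira, Vance, Lachlan, and Cormac each take £1,192,500; Ottilie's £1,192,500 share passes to Ottilie's issue.
Ottilie's share (£1,192,500) is divided into 3 shares of £397,500: Briar, Yolanda, and Jana each take £397,500.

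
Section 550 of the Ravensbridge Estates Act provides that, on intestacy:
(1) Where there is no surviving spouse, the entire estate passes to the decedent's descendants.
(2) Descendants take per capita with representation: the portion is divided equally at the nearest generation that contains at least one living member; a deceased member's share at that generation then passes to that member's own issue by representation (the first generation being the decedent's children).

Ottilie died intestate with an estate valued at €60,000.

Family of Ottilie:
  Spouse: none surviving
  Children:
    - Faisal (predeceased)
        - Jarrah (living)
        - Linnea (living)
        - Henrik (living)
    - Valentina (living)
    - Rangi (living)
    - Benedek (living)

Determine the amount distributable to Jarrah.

The entire €60,000 passes to the descendants.
That amount (€60,000) is divided into 4 shares of €15,000: Valentina, Rangi, and Benedek each take €15,000; Faisal's €15,000 share passes to Faisal's issue.
Faisal's share (€15,000) is divided into 3 shares of €5,000: Jarrah, Linnea, and Henrik each take €5,000.

Jarrah receives €5,000.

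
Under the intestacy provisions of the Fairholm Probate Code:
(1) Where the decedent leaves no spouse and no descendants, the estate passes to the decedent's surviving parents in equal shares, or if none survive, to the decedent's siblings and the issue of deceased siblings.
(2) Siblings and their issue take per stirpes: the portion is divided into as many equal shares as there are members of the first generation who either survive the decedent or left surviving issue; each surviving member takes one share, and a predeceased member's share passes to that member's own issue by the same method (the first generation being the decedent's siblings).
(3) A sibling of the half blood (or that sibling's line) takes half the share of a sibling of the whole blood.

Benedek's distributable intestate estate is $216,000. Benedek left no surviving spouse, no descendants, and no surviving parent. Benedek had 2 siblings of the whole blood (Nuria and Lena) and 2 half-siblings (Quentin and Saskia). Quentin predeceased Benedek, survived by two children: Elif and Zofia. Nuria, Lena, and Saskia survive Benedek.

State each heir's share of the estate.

Nuria: $72,000; Elif: $18,000; Zofia: $18,000; Lena: $72,000; Saskia: $36,000

The entire $216,000 passes to the siblings and their issue.
Counting each half-blood sibling's line as half a unit, there are 3 units in $216,000, so one unit is $72,000. Whole-blood lines (Nuria and Lena) take $72,000 each; half-blood lines (Quentin and Saskia) take $36,000 each.
Quentin's share ($36,000) is divided into 2 shares of $18,000: Elif and Zofia each take $18,000.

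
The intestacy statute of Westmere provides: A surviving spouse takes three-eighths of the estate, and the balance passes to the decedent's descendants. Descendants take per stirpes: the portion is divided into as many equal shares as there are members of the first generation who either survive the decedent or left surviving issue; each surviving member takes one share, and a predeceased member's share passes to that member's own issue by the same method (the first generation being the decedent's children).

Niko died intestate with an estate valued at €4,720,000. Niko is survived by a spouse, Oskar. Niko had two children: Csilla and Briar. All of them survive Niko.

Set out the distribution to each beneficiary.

Oskar takes three-eighths of €4,720,000 = €1,770,000. The remaining €2,950,000 passes to the descendants.
The descendants' portion (€2,950,000) is divided into 2 shares of €1,475,000: Csilla and Briar each take €1,475,000.

Oskar: €1,770,000; Csilla: €1,475,000; Briar: €1,475,000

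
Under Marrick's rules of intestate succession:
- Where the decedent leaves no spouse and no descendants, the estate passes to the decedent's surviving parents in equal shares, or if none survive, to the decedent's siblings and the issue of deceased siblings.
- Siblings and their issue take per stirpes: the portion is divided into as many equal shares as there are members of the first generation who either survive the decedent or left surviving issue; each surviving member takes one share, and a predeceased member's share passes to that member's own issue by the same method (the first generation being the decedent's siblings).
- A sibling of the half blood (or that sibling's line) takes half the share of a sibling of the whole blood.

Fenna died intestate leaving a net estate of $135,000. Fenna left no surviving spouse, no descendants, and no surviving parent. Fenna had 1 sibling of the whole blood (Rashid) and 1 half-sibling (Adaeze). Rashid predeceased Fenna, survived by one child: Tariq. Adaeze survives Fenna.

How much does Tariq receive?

Tariq receives $90,000.

The entire $135,000 passes to the siblings and their issue.
Counting each half-blood sibling's line as half a unit, there are 3/2 units in $135,000, so one unit is $90,000. Whole-blood lines (Rashid) take $90,000 each; half-blood lines (Adaeze) take $45,000 each.
Rashid's share ($90,000) passes entirely to Tariq.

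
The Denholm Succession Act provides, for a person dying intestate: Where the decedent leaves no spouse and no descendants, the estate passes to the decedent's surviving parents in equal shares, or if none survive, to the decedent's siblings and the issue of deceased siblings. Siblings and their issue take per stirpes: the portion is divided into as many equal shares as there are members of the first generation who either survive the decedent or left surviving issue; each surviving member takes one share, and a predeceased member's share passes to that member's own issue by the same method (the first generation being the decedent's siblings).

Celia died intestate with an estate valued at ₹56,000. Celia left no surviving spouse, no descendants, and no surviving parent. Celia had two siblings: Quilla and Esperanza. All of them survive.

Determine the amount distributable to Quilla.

The entire ₹56,000 passes to the siblings and their issue.
That amount (₹56,000) is divided into 2 shares of ₹28,000: Quilla and Esperanza each take ₹28,000.

Quilla receives ₹28,000.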